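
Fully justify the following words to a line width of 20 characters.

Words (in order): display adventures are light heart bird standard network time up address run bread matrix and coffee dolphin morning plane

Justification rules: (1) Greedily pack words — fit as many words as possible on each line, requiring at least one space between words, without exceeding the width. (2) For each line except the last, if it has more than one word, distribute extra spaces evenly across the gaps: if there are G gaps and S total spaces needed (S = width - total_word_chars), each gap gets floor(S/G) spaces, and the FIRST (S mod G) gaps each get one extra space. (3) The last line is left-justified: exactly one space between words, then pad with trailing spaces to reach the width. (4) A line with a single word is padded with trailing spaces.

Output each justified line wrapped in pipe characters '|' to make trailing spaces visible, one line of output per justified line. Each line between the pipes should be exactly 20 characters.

Answer: |display   adventures|
|are light heart bird|
|standard     network|
|time  up address run|
|bread   matrix   and|
|coffee       dolphin|
|morning plane       |

Derivation:
Line 1: ['display', 'adventures'] (min_width=18, slack=2)
Line 2: ['are', 'light', 'heart', 'bird'] (min_width=20, slack=0)
Line 3: ['standard', 'network'] (min_width=16, slack=4)
Line 4: ['time', 'up', 'address', 'run'] (min_width=19, slack=1)
Line 5: ['bread', 'matrix', 'and'] (min_width=16, slack=4)
Line 6: ['coffee', 'dolphin'] (min_width=14, slack=6)
Line 7: ['morning', 'plane'] (min_width=13, slack=7)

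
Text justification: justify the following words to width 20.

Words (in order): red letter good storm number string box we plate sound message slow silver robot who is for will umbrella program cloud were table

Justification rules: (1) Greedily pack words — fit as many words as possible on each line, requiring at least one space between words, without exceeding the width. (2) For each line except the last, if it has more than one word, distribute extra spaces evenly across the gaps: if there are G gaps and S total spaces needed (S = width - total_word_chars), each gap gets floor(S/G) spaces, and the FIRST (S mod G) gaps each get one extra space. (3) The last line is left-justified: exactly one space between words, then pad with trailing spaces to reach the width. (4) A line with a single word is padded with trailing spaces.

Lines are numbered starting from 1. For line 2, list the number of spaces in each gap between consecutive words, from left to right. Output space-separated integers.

Answer: 2 1

Derivation:
Line 1: ['red', 'letter', 'good'] (min_width=15, slack=5)
Line 2: ['storm', 'number', 'string'] (min_width=19, slack=1)
Line 3: ['box', 'we', 'plate', 'sound'] (min_width=18, slack=2)
Line 4: ['message', 'slow', 'silver'] (min_width=19, slack=1)
Line 5: ['robot', 'who', 'is', 'for'] (min_width=16, slack=4)
Line 6: ['will', 'umbrella'] (min_width=13, slack=7)
Line 7: ['program', 'cloud', 'were'] (min_width=18, slack=2)
Line 8: ['table'] (min_width=5, slack=15)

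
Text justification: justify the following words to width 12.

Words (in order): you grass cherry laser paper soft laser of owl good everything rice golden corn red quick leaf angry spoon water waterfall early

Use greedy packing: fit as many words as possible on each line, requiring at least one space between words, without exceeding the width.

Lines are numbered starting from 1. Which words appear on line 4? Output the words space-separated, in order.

Answer: laser of owl

Derivation:
Line 1: ['you', 'grass'] (min_width=9, slack=3)
Line 2: ['cherry', 'laser'] (min_width=12, slack=0)
Line 3: ['paper', 'soft'] (min_width=10, slack=2)
Line 4: ['laser', 'of', 'owl'] (min_width=12, slack=0)
Line 5: ['good'] (min_width=4, slack=8)
Line 6: ['everything'] (min_width=10, slack=2)
Line 7: ['rice', 'golden'] (min_width=11, slack=1)
Line 8: ['corn', 'red'] (min_width=8, slack=4)
Line 9: ['quick', 'leaf'] (min_width=10, slack=2)
Line 10: ['angry', 'spoon'] (min_width=11, slack=1)
Line 11: ['water'] (min_width=5, slack=7)
Line 12: ['waterfall'] (min_width=9, slack=3)
Line 13: ['early'] (min_width=5, slack=7)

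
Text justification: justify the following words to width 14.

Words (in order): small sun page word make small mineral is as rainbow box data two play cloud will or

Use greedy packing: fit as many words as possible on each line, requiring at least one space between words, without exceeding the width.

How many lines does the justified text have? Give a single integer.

Line 1: ['small', 'sun', 'page'] (min_width=14, slack=0)
Line 2: ['word', 'make'] (min_width=9, slack=5)
Line 3: ['small', 'mineral'] (min_width=13, slack=1)
Line 4: ['is', 'as', 'rainbow'] (min_width=13, slack=1)
Line 5: ['box', 'data', 'two'] (min_width=12, slack=2)
Line 6: ['play', 'cloud'] (min_width=10, slack=4)
Line 7: ['will', 'or'] (min_width=7, slack=7)
Total lines: 7

Answer: 7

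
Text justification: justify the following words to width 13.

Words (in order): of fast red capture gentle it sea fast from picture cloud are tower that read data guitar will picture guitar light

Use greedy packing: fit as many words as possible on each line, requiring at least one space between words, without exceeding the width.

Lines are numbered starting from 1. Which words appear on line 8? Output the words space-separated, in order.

Answer: data guitar

Derivation:
Line 1: ['of', 'fast', 'red'] (min_width=11, slack=2)
Line 2: ['capture'] (min_width=7, slack=6)
Line 3: ['gentle', 'it', 'sea'] (min_width=13, slack=0)
Line 4: ['fast', 'from'] (min_width=9, slack=4)
Line 5: ['picture', 'cloud'] (min_width=13, slack=0)
Line 6: ['are', 'tower'] (min_width=9, slack=4)
Line 7: ['that', 'read'] (min_width=9, slack=4)
Line 8: ['data', 'guitar'] (min_width=11, slack=2)
Line 9: ['will', 'picture'] (min_width=12, slack=1)
Line 10: ['guitar', 'light'] (min_width=12, slack=1)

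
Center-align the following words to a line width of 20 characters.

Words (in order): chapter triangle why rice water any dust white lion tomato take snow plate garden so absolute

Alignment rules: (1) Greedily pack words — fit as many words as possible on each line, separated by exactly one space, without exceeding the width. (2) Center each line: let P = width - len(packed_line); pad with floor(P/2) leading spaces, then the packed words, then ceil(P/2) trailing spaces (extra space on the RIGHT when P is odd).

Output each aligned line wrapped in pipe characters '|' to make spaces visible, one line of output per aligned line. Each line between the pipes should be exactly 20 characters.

Answer: |chapter triangle why|
|rice water any dust |
| white lion tomato  |
|  take snow plate   |
| garden so absolute |

Derivation:
Line 1: ['chapter', 'triangle', 'why'] (min_width=20, slack=0)
Line 2: ['rice', 'water', 'any', 'dust'] (min_width=19, slack=1)
Line 3: ['white', 'lion', 'tomato'] (min_width=17, slack=3)
Line 4: ['take', 'snow', 'plate'] (min_width=15, slack=5)
Line 5: ['garden', 'so', 'absolute'] (min_width=18, slack=2)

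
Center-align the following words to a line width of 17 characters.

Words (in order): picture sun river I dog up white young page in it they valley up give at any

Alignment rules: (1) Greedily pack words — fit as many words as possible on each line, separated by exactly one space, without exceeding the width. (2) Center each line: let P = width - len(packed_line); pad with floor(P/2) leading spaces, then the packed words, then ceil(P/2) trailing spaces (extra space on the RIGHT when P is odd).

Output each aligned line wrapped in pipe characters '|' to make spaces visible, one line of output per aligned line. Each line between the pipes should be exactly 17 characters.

Line 1: ['picture', 'sun', 'river'] (min_width=17, slack=0)
Line 2: ['I', 'dog', 'up', 'white'] (min_width=14, slack=3)
Line 3: ['young', 'page', 'in', 'it'] (min_width=16, slack=1)
Line 4: ['they', 'valley', 'up'] (min_width=14, slack=3)
Line 5: ['give', 'at', 'any'] (min_width=11, slack=6)

Answer: |picture sun river|
| I dog up white  |
|young page in it |
| they valley up  |
|   give at any   |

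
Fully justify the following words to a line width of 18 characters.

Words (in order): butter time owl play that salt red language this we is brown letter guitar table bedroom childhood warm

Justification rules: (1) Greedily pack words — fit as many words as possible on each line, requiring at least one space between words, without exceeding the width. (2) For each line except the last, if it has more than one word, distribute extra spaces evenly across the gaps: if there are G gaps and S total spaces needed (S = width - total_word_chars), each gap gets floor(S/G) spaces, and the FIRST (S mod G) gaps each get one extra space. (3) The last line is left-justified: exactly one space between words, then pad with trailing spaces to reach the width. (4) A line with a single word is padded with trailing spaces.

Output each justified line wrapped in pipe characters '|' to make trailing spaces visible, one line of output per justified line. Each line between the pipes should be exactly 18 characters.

Line 1: ['butter', 'time', 'owl'] (min_width=15, slack=3)
Line 2: ['play', 'that', 'salt', 'red'] (min_width=18, slack=0)
Line 3: ['language', 'this', 'we'] (min_width=16, slack=2)
Line 4: ['is', 'brown', 'letter'] (min_width=15, slack=3)
Line 5: ['guitar', 'table'] (min_width=12, slack=6)
Line 6: ['bedroom', 'childhood'] (min_width=17, slack=1)
Line 7: ['warm'] (min_width=4, slack=14)

Answer: |butter   time  owl|
|play that salt red|
|language  this  we|
|is   brown  letter|
|guitar       table|
|bedroom  childhood|
|warm              |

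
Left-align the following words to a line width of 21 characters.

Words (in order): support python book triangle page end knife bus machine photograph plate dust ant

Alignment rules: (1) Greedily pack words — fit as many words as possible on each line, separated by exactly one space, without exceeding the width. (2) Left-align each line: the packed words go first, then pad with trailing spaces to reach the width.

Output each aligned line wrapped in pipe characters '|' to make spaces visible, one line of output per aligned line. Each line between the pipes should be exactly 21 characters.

Answer: |support python book  |
|triangle page end    |
|knife bus machine    |
|photograph plate dust|
|ant                  |

Derivation:
Line 1: ['support', 'python', 'book'] (min_width=19, slack=2)
Line 2: ['triangle', 'page', 'end'] (min_width=17, slack=4)
Line 3: ['knife', 'bus', 'machine'] (min_width=17, slack=4)
Line 4: ['photograph', 'plate', 'dust'] (min_width=21, slack=0)
Line 5: ['ant'] (min_width=3, slack=18)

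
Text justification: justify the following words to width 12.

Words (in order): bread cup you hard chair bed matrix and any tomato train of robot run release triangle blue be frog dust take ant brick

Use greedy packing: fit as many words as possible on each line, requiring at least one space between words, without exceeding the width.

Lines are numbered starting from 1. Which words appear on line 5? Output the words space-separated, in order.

Line 1: ['bread', 'cup'] (min_width=9, slack=3)
Line 2: ['you', 'hard'] (min_width=8, slack=4)
Line 3: ['chair', 'bed'] (min_width=9, slack=3)
Line 4: ['matrix', 'and'] (min_width=10, slack=2)
Line 5: ['any', 'tomato'] (min_width=10, slack=2)
Line 6: ['train', 'of'] (min_width=8, slack=4)
Line 7: ['robot', 'run'] (min_width=9, slack=3)
Line 8: ['release'] (min_width=7, slack=5)
Line 9: ['triangle'] (min_width=8, slack=4)
Line 10: ['blue', 'be', 'frog'] (min_width=12, slack=0)
Line 11: ['dust', 'take'] (min_width=9, slack=3)
Line 12: ['ant', 'brick'] (min_width=9, slack=3)

Answer: any tomato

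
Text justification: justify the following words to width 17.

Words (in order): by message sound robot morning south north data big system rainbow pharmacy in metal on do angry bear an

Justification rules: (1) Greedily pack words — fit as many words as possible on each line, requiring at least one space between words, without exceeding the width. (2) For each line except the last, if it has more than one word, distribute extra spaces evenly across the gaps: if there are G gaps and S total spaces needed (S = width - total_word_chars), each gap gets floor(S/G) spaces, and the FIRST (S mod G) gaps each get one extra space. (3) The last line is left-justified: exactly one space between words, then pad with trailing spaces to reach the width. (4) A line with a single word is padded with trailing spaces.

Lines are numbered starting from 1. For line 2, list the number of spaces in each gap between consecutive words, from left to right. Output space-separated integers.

Answer: 5

Derivation:
Line 1: ['by', 'message', 'sound'] (min_width=16, slack=1)
Line 2: ['robot', 'morning'] (min_width=13, slack=4)
Line 3: ['south', 'north', 'data'] (min_width=16, slack=1)
Line 4: ['big', 'system'] (min_width=10, slack=7)
Line 5: ['rainbow', 'pharmacy'] (min_width=16, slack=1)
Line 6: ['in', 'metal', 'on', 'do'] (min_width=14, slack=3)
Line 7: ['angry', 'bear', 'an'] (min_width=13, slack=4)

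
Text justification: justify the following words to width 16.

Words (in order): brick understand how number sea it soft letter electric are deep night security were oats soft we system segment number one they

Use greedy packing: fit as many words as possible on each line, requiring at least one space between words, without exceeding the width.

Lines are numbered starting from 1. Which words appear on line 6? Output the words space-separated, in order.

Answer: security were

Derivation:
Line 1: ['brick', 'understand'] (min_width=16, slack=0)
Line 2: ['how', 'number', 'sea'] (min_width=14, slack=2)
Line 3: ['it', 'soft', 'letter'] (min_width=14, slack=2)
Line 4: ['electric', 'are'] (min_width=12, slack=4)
Line 5: ['deep', 'night'] (min_width=10, slack=6)
Line 6: ['security', 'were'] (min_width=13, slack=3)
Line 7: ['oats', 'soft', 'we'] (min_width=12, slack=4)
Line 8: ['system', 'segment'] (min_width=14, slack=2)
Line 9: ['number', 'one', 'they'] (min_width=15, slack=1)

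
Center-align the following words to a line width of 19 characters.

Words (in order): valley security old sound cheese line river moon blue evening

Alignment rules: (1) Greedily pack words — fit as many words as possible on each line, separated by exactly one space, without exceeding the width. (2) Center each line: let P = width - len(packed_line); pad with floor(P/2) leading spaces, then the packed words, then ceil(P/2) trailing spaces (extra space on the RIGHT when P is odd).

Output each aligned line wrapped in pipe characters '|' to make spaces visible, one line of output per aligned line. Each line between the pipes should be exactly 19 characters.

Answer: |valley security old|
| sound cheese line |
|  river moon blue  |
|      evening      |

Derivation:
Line 1: ['valley', 'security', 'old'] (min_width=19, slack=0)
Line 2: ['sound', 'cheese', 'line'] (min_width=17, slack=2)
Line 3: ['river', 'moon', 'blue'] (min_width=15, slack=4)
Line 4: ['evening'] (min_width=7, slack=12)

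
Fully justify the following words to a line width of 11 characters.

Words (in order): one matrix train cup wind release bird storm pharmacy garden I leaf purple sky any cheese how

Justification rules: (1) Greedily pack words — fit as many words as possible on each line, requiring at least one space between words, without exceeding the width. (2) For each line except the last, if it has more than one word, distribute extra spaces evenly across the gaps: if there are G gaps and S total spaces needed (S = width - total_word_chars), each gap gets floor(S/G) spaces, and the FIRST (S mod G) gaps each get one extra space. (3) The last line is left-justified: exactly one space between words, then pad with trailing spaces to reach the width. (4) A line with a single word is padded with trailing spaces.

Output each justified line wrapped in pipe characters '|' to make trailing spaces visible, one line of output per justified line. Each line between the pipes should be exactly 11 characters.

Answer: |one  matrix|
|train   cup|
|wind       |
|release    |
|bird  storm|
|pharmacy   |
|garden    I|
|leaf purple|
|sky     any|
|cheese how |

Derivation:
Line 1: ['one', 'matrix'] (min_width=10, slack=1)
Line 2: ['train', 'cup'] (min_width=9, slack=2)
Line 3: ['wind'] (min_width=4, slack=7)
Line 4: ['release'] (min_width=7, slack=4)
Line 5: ['bird', 'storm'] (min_width=10, slack=1)
Line 6: ['pharmacy'] (min_width=8, slack=3)
Line 7: ['garden', 'I'] (min_width=8, slack=3)
Line 8: ['leaf', 'purple'] (min_width=11, slack=0)
Line 9: ['sky', 'any'] (min_width=7, slack=4)
Line 10: ['cheese', 'how'] (min_width=10, slack=1)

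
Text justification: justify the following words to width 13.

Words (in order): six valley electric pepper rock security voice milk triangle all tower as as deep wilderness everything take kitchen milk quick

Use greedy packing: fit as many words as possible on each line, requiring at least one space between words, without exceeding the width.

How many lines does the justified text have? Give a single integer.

Answer: 12

Derivation:
Line 1: ['six', 'valley'] (min_width=10, slack=3)
Line 2: ['electric'] (min_width=8, slack=5)
Line 3: ['pepper', 'rock'] (min_width=11, slack=2)
Line 4: ['security'] (min_width=8, slack=5)
Line 5: ['voice', 'milk'] (min_width=10, slack=3)
Line 6: ['triangle', 'all'] (min_width=12, slack=1)
Line 7: ['tower', 'as', 'as'] (min_width=11, slack=2)
Line 8: ['deep'] (min_width=4, slack=9)
Line 9: ['wilderness'] (min_width=10, slack=3)
Line 10: ['everything'] (min_width=10, slack=3)
Line 11: ['take', 'kitchen'] (min_width=12, slack=1)
Line 12: ['milk', 'quick'] (min_width=10, slack=3)
Total lines: 12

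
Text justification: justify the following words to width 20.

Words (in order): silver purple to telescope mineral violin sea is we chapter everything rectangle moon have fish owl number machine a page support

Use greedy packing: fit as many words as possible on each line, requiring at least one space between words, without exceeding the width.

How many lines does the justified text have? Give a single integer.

Line 1: ['silver', 'purple', 'to'] (min_width=16, slack=4)
Line 2: ['telescope', 'mineral'] (min_width=17, slack=3)
Line 3: ['violin', 'sea', 'is', 'we'] (min_width=16, slack=4)
Line 4: ['chapter', 'everything'] (min_width=18, slack=2)
Line 5: ['rectangle', 'moon', 'have'] (min_width=19, slack=1)
Line 6: ['fish', 'owl', 'number'] (min_width=15, slack=5)
Line 7: ['machine', 'a', 'page'] (min_width=14, slack=6)
Line 8: ['support'] (min_width=7, slack=13)
Total lines: 8

Answer: 8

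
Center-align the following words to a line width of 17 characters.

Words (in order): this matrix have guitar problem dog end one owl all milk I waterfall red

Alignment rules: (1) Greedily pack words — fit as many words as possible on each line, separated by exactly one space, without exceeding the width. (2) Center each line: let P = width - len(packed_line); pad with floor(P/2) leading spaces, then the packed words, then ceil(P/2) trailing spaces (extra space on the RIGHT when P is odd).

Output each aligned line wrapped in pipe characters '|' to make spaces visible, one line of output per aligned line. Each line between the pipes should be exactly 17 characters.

Answer: |this matrix have |
| guitar problem  |
| dog end one owl |
|   all milk I    |
|  waterfall red  |

Derivation:
Line 1: ['this', 'matrix', 'have'] (min_width=16, slack=1)
Line 2: ['guitar', 'problem'] (min_width=14, slack=3)
Line 3: ['dog', 'end', 'one', 'owl'] (min_width=15, slack=2)
Line 4: ['all', 'milk', 'I'] (min_width=10, slack=7)
Line 5: ['waterfall', 'red'] (min_width=13, slack=4)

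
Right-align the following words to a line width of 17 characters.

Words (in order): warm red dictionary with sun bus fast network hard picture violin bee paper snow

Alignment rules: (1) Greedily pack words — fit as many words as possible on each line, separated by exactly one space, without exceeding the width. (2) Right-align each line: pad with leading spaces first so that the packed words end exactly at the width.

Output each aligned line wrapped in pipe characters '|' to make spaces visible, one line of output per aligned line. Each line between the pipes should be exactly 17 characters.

Answer: |         warm red|
|  dictionary with|
|     sun bus fast|
|     network hard|
|   picture violin|
|   bee paper snow|

Derivation:
Line 1: ['warm', 'red'] (min_width=8, slack=9)
Line 2: ['dictionary', 'with'] (min_width=15, slack=2)
Line 3: ['sun', 'bus', 'fast'] (min_width=12, slack=5)
Line 4: ['network', 'hard'] (min_width=12, slack=5)
Line 5: ['picture', 'violin'] (min_width=14, slack=3)
Line 6: ['bee', 'paper', 'snow'] (min_width=14, slack=3)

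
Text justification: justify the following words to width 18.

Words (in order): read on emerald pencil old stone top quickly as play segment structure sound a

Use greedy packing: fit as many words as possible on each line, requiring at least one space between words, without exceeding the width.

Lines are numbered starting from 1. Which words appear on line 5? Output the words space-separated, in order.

Answer: structure sound a

Derivation:
Line 1: ['read', 'on', 'emerald'] (min_width=15, slack=3)
Line 2: ['pencil', 'old', 'stone'] (min_width=16, slack=2)
Line 3: ['top', 'quickly', 'as'] (min_width=14, slack=4)
Line 4: ['play', 'segment'] (min_width=12, slack=6)
Line 5: ['structure', 'sound', 'a'] (min_width=17, slack=1)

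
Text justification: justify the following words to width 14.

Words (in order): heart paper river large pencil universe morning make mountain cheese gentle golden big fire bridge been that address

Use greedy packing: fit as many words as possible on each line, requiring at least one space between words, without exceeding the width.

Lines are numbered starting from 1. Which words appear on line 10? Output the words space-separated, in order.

Answer: been that

Derivation:
Line 1: ['heart', 'paper'] (min_width=11, slack=3)
Line 2: ['river', 'large'] (min_width=11, slack=3)
Line 3: ['pencil'] (min_width=6, slack=8)
Line 4: ['universe'] (min_width=8, slack=6)
Line 5: ['morning', 'make'] (min_width=12, slack=2)
Line 6: ['mountain'] (min_width=8, slack=6)
Line 7: ['cheese', 'gentle'] (min_width=13, slack=1)
Line 8: ['golden', 'big'] (min_width=10, slack=4)
Line 9: ['fire', 'bridge'] (min_width=11, slack=3)
Line 10: ['been', 'that'] (min_width=9, slack=5)
Line 11: ['address'] (min_width=7, slack=7)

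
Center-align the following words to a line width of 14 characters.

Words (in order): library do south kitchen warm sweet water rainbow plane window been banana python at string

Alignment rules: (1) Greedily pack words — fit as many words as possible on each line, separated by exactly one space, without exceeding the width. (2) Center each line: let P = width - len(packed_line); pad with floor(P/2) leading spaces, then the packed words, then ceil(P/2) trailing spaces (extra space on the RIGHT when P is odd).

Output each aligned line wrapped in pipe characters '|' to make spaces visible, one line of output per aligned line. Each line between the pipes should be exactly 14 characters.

Answer: |  library do  |
|south kitchen |
|  warm sweet  |
|water rainbow |
| plane window |
| been banana  |
|  python at   |
|    string    |

Derivation:
Line 1: ['library', 'do'] (min_width=10, slack=4)
Line 2: ['south', 'kitchen'] (min_width=13, slack=1)
Line 3: ['warm', 'sweet'] (min_width=10, slack=4)
Line 4: ['water', 'rainbow'] (min_width=13, slack=1)
Line 5: ['plane', 'window'] (min_width=12, slack=2)
Line 6: ['been', 'banana'] (min_width=11, slack=3)
Line 7: ['python', 'at'] (min_width=9, slack=5)
Line 8: ['string'] (min_width=6, slack=8)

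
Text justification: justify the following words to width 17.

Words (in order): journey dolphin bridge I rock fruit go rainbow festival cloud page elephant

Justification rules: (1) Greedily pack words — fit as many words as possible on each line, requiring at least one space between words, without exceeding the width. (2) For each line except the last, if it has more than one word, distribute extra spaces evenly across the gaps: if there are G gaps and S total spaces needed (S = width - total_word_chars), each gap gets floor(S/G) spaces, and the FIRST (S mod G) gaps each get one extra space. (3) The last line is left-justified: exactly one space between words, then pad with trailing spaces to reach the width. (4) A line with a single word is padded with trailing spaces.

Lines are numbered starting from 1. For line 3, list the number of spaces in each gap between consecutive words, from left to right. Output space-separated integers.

Line 1: ['journey', 'dolphin'] (min_width=15, slack=2)
Line 2: ['bridge', 'I', 'rock'] (min_width=13, slack=4)
Line 3: ['fruit', 'go', 'rainbow'] (min_width=16, slack=1)
Line 4: ['festival', 'cloud'] (min_width=14, slack=3)
Line 5: ['page', 'elephant'] (min_width=13, slack=4)

Answer: 2 1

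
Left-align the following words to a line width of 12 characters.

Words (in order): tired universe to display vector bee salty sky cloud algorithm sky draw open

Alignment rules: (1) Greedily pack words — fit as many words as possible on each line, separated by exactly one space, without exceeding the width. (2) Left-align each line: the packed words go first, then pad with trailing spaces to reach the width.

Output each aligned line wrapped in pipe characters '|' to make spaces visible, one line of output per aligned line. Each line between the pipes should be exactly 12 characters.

Answer: |tired       |
|universe to |
|display     |
|vector bee  |
|salty sky   |
|cloud       |
|algorithm   |
|sky draw    |
|open        |

Derivation:
Line 1: ['tired'] (min_width=5, slack=7)
Line 2: ['universe', 'to'] (min_width=11, slack=1)
Line 3: ['display'] (min_width=7, slack=5)
Line 4: ['vector', 'bee'] (min_width=10, slack=2)
Line 5: ['salty', 'sky'] (min_width=9, slack=3)
Line 6: ['cloud'] (min_width=5, slack=7)
Line 7: ['algorithm'] (min_width=9, slack=3)
Line 8: ['sky', 'draw'] (min_width=8, slack=4)
Line 9: ['open'] (min_width=4, slack=8)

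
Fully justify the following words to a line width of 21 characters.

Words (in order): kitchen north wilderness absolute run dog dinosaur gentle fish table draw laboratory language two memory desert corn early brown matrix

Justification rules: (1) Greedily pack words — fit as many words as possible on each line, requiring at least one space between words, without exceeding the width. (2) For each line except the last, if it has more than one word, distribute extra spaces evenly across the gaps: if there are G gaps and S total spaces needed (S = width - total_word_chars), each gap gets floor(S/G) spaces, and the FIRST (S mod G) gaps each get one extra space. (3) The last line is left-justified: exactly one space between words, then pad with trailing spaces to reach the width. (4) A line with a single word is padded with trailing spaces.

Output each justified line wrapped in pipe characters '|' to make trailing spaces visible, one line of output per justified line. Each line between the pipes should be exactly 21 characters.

Answer: |kitchen         north|
|wilderness   absolute|
|run    dog   dinosaur|
|gentle   fish   table|
|draw       laboratory|
|language  two  memory|
|desert   corn   early|
|brown matrix         |

Derivation:
Line 1: ['kitchen', 'north'] (min_width=13, slack=8)
Line 2: ['wilderness', 'absolute'] (min_width=19, slack=2)
Line 3: ['run', 'dog', 'dinosaur'] (min_width=16, slack=5)
Line 4: ['gentle', 'fish', 'table'] (min_width=17, slack=4)
Line 5: ['draw', 'laboratory'] (min_width=15, slack=6)
Line 6: ['language', 'two', 'memory'] (min_width=19, slack=2)
Line 7: ['desert', 'corn', 'early'] (min_width=17, slack=4)
Line 8: ['brown', 'matrix'] (min_width=12, slack=9)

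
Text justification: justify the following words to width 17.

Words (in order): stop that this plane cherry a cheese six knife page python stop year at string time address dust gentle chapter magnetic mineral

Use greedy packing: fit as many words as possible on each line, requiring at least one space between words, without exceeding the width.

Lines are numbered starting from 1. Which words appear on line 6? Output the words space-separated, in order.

Answer: time address dust

Derivation:
Line 1: ['stop', 'that', 'this'] (min_width=14, slack=3)
Line 2: ['plane', 'cherry', 'a'] (min_width=14, slack=3)
Line 3: ['cheese', 'six', 'knife'] (min_width=16, slack=1)
Line 4: ['page', 'python', 'stop'] (min_width=16, slack=1)
Line 5: ['year', 'at', 'string'] (min_width=14, slack=3)
Line 6: ['time', 'address', 'dust'] (min_width=17, slack=0)
Line 7: ['gentle', 'chapter'] (min_width=14, slack=3)
Line 8: ['magnetic', 'mineral'] (min_width=16, slack=1)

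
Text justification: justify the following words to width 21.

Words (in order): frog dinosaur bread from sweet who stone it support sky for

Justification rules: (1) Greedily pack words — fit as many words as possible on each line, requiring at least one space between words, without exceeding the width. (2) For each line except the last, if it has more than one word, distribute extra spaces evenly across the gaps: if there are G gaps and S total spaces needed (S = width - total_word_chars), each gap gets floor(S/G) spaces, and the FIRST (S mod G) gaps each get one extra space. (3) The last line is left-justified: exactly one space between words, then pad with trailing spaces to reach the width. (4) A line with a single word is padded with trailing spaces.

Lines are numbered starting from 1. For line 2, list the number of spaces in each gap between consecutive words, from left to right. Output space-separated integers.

Line 1: ['frog', 'dinosaur', 'bread'] (min_width=19, slack=2)
Line 2: ['from', 'sweet', 'who', 'stone'] (min_width=20, slack=1)
Line 3: ['it', 'support', 'sky', 'for'] (min_width=18, slack=3)

Answer: 2 1 1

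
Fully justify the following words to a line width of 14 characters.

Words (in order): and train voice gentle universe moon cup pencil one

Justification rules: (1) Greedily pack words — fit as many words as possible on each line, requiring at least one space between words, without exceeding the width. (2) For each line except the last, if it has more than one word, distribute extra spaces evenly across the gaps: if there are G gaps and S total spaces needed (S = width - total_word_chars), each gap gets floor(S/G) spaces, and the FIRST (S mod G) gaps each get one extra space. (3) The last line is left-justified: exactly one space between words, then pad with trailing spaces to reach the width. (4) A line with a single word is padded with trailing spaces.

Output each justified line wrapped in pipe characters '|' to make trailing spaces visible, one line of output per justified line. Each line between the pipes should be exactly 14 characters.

Answer: |and      train|
|voice   gentle|
|universe  moon|
|cup pencil one|

Derivation:
Line 1: ['and', 'train'] (min_width=9, slack=5)
Line 2: ['voice', 'gentle'] (min_width=12, slack=2)
Line 3: ['universe', 'moon'] (min_width=13, slack=1)
Line 4: ['cup', 'pencil', 'one'] (min_width=14, slack=0)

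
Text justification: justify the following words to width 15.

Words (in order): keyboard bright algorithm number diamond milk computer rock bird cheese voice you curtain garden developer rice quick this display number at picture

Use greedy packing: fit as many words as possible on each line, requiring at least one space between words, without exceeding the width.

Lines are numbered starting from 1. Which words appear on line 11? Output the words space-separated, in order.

Answer: display number

Derivation:
Line 1: ['keyboard', 'bright'] (min_width=15, slack=0)
Line 2: ['algorithm'] (min_width=9, slack=6)
Line 3: ['number', 'diamond'] (min_width=14, slack=1)
Line 4: ['milk', 'computer'] (min_width=13, slack=2)
Line 5: ['rock', 'bird'] (min_width=9, slack=6)
Line 6: ['cheese', 'voice'] (min_width=12, slack=3)
Line 7: ['you', 'curtain'] (min_width=11, slack=4)
Line 8: ['garden'] (min_width=6, slack=9)
Line 9: ['developer', 'rice'] (min_width=14, slack=1)
Line 10: ['quick', 'this'] (min_width=10, slack=5)
Line 11: ['display', 'number'] (min_width=14, slack=1)
Line 12: ['at', 'picture'] (min_width=10, slack=5)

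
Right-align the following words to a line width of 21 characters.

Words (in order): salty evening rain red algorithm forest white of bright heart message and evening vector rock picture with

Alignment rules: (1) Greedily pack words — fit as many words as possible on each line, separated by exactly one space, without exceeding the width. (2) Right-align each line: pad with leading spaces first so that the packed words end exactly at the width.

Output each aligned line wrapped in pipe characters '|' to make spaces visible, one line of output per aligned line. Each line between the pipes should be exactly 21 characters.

Line 1: ['salty', 'evening', 'rain'] (min_width=18, slack=3)
Line 2: ['red', 'algorithm', 'forest'] (min_width=20, slack=1)
Line 3: ['white', 'of', 'bright', 'heart'] (min_width=21, slack=0)
Line 4: ['message', 'and', 'evening'] (min_width=19, slack=2)
Line 5: ['vector', 'rock', 'picture'] (min_width=19, slack=2)
Line 6: ['with'] (min_width=4, slack=17)

Answer: |   salty evening rain|
| red algorithm forest|
|white of bright heart|
|  message and evening|
|  vector rock picture|
|                 with|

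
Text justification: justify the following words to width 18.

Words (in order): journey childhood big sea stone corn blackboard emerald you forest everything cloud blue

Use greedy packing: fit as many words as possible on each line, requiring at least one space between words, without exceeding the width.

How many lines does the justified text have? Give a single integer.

Line 1: ['journey', 'childhood'] (min_width=17, slack=1)
Line 2: ['big', 'sea', 'stone', 'corn'] (min_width=18, slack=0)
Line 3: ['blackboard', 'emerald'] (min_width=18, slack=0)
Line 4: ['you', 'forest'] (min_width=10, slack=8)
Line 5: ['everything', 'cloud'] (min_width=16, slack=2)
Line 6: ['blue'] (min_width=4, slack=14)
Total lines: 6

Answer: 6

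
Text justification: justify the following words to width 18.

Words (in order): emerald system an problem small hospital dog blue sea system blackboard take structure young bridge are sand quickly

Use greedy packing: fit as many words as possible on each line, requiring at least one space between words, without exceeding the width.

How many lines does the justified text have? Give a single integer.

Answer: 8

Derivation:
Line 1: ['emerald', 'system', 'an'] (min_width=17, slack=1)
Line 2: ['problem', 'small'] (min_width=13, slack=5)
Line 3: ['hospital', 'dog', 'blue'] (min_width=17, slack=1)
Line 4: ['sea', 'system'] (min_width=10, slack=8)
Line 5: ['blackboard', 'take'] (min_width=15, slack=3)
Line 6: ['structure', 'young'] (min_width=15, slack=3)
Line 7: ['bridge', 'are', 'sand'] (min_width=15, slack=3)
Line 8: ['quickly'] (min_width=7, slack=11)
Total lines: 8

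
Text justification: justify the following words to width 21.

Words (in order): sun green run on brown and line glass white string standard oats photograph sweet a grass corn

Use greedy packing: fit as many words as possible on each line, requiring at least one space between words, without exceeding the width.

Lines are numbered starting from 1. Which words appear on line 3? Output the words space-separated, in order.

Line 1: ['sun', 'green', 'run', 'on'] (min_width=16, slack=5)
Line 2: ['brown', 'and', 'line', 'glass'] (min_width=20, slack=1)
Line 3: ['white', 'string', 'standard'] (min_width=21, slack=0)
Line 4: ['oats', 'photograph', 'sweet'] (min_width=21, slack=0)
Line 5: ['a', 'grass', 'corn'] (min_width=12, slack=9)

Answer: white string standard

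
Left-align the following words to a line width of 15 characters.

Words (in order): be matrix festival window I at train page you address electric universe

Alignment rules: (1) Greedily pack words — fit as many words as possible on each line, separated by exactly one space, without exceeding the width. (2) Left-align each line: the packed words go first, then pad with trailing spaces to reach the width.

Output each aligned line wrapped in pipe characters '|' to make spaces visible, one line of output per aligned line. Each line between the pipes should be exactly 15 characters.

Line 1: ['be', 'matrix'] (min_width=9, slack=6)
Line 2: ['festival', 'window'] (min_width=15, slack=0)
Line 3: ['I', 'at', 'train', 'page'] (min_width=15, slack=0)
Line 4: ['you', 'address'] (min_width=11, slack=4)
Line 5: ['electric'] (min_width=8, slack=7)
Line 6: ['universe'] (min_width=8, slack=7)

Answer: |be matrix      |
|festival window|
|I at train page|
|you address    |
|electric       |
|universe       |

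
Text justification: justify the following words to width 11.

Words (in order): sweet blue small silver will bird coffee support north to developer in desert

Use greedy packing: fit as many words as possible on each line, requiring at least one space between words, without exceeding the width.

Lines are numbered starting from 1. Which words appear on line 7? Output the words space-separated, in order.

Line 1: ['sweet', 'blue'] (min_width=10, slack=1)
Line 2: ['small'] (min_width=5, slack=6)
Line 3: ['silver', 'will'] (min_width=11, slack=0)
Line 4: ['bird', 'coffee'] (min_width=11, slack=0)
Line 5: ['support'] (min_width=7, slack=4)
Line 6: ['north', 'to'] (min_width=8, slack=3)
Line 7: ['developer'] (min_width=9, slack=2)
Line 8: ['in', 'desert'] (min_width=9, slack=2)

Answer: developer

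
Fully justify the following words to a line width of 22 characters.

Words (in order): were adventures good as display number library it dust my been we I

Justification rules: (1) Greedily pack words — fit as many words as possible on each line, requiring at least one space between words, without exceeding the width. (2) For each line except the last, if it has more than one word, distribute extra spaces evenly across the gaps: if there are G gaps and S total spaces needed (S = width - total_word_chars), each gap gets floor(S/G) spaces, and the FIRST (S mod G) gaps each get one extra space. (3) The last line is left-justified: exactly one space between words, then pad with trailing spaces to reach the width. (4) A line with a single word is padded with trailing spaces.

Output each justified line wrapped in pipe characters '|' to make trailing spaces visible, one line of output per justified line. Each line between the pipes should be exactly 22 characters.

Line 1: ['were', 'adventures', 'good'] (min_width=20, slack=2)
Line 2: ['as', 'display', 'number'] (min_width=17, slack=5)
Line 3: ['library', 'it', 'dust', 'my'] (min_width=18, slack=4)
Line 4: ['been', 'we', 'I'] (min_width=9, slack=13)

Answer: |were  adventures  good|
|as    display   number|
|library   it  dust  my|
|been we I             |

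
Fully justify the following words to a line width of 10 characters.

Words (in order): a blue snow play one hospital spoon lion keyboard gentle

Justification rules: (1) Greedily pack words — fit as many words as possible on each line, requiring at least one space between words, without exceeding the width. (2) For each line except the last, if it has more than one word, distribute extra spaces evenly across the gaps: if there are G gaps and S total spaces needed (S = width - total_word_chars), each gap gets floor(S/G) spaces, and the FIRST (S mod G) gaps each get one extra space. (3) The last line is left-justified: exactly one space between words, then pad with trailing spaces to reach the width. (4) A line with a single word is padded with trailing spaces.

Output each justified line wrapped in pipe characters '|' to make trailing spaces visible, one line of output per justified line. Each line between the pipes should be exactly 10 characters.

Line 1: ['a', 'blue'] (min_width=6, slack=4)
Line 2: ['snow', 'play'] (min_width=9, slack=1)
Line 3: ['one'] (min_width=3, slack=7)
Line 4: ['hospital'] (min_width=8, slack=2)
Line 5: ['spoon', 'lion'] (min_width=10, slack=0)
Line 6: ['keyboard'] (min_width=8, slack=2)
Line 7: ['gentle'] (min_width=6, slack=4)

Answer: |a     blue|
|snow  play|
|one       |
|hospital  |
|spoon lion|
|keyboard  |
|gentle    |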